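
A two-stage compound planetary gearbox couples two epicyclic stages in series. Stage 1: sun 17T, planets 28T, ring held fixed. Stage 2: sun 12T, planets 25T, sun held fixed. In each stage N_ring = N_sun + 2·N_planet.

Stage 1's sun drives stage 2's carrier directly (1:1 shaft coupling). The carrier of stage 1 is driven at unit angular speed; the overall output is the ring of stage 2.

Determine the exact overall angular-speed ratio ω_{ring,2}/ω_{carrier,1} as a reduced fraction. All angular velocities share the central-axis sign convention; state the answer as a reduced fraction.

Stage 1: N_ring = 17 + 2·28 = 73
Stage 1: 17(ω_s−ω_c) = −73(ω_r−ω_c),  ω_r=0, ω_c=1
Stage 1: ω_s = 1 − (73/17)(0−1) = 90/17
  ⇒ ω_s¹/ω_c¹ = 90/17
Stage 2: N_ring = 12 + 2·25 = 62
Stage 2: 12(ω_s−ω_c) = −62(ω_r−ω_c),  ω_s=0, ω_c=1
Stage 2: ω_r = 1 − (12/62)(0−1) = 37/31
  ⇒ ω_r²/ω_c² = 37/31
Coupling ω_c² = ω_s¹ ⇒ overall = 90/17 × 37/31 = 3330/527

3330/527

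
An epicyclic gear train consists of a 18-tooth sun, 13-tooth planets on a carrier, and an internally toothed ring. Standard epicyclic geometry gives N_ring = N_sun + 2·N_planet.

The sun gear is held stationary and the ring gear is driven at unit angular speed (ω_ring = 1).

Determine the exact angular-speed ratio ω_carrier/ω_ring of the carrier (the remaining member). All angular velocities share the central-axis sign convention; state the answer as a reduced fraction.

22/31

N_ring = 18 + 2·13 = 44
18(ω_s−ω_c) = −44(ω_r−ω_c),  ω_s=0, ω_r=1
18(0−ω_c) = −44(1−ω_c)  ⇒  62ω_c = 44  ⇒  ω_c = 22/31
ω_c/ω_r = 22/31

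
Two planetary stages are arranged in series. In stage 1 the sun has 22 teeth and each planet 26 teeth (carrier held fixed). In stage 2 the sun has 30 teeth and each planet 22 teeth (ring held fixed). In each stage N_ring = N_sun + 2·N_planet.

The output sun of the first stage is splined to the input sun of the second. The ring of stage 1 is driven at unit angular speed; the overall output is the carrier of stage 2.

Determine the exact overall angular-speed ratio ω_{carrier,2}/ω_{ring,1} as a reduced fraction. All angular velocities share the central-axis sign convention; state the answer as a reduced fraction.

Stage 1: N_ring = 22 + 2·26 = 74
Stage 1: 22(ω_s−ω_c) = −74(ω_r−ω_c),  ω_c=0, ω_r=1
Stage 1: ω_s = 0 − (74/22)(1−0) = -37/11
  ⇒ ω_s¹/ω_r¹ = -37/11
Stage 2: N_ring = 30 + 2·22 = 74
Stage 2: 30(ω_s−ω_c) = −74(ω_r−ω_c),  ω_r=0, ω_s=1
Stage 2: 30(1−ω_c) = −74(0−ω_c)  ⇒  104ω_c = 30  ⇒  ω_c = 15/52
  ⇒ ω_c²/ω_s² = 15/52
Coupling ω_s² = ω_s¹ ⇒ overall = -37/11 × 15/52 = -555/572

-555/572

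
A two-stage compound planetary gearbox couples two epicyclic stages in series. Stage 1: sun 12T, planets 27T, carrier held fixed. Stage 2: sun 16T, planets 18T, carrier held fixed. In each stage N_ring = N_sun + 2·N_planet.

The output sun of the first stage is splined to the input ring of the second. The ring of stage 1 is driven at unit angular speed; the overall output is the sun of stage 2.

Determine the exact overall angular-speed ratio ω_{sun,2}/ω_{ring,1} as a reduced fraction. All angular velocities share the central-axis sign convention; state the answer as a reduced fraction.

143/8

Stage 1: N_ring = 12 + 2·27 = 66
Stage 1: 12(ω_s−ω_c) = −66(ω_r−ω_c),  ω_c=0, ω_r=1
Stage 1: ω_s = 0 − (66/12)(1−0) = -11/2
  ⇒ ω_s¹/ω_r¹ = -11/2
Stage 2: N_ring = 16 + 2·18 = 52
Stage 2: 16(ω_s−ω_c) = −52(ω_r−ω_c),  ω_c=0, ω_r=1
Stage 2: ω_s = 0 − (52/16)(1−0) = -13/4
  ⇒ ω_s²/ω_r² = -13/4
Coupling ω_r² = ω_s¹ ⇒ overall = -11/2 × -13/4 = 143/8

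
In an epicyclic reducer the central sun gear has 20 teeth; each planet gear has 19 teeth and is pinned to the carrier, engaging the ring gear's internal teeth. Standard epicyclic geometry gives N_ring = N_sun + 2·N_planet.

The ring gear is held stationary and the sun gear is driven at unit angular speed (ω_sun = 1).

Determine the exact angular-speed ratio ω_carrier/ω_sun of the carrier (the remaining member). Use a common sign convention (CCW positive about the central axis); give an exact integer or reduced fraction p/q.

N_ring = 20 + 2·19 = 58
20(ω_s−ω_c) = −58(ω_r−ω_c),  ω_r=0, ω_s=1
20(1−ω_c) = −58(0−ω_c)  ⇒  78ω_c = 20  ⇒  ω_c = 10/39
ω_c/ω_s = 10/39

10/39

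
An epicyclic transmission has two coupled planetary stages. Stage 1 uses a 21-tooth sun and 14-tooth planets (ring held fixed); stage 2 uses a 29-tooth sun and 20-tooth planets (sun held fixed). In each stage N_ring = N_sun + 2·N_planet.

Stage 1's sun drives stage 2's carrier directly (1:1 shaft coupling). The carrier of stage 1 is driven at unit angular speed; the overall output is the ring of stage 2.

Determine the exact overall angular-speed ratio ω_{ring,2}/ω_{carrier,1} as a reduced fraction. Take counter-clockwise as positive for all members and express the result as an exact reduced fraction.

980/207

Stage 1: N_ring = 21 + 2·14 = 49
Stage 1: 21(ω_s−ω_c) = −49(ω_r−ω_c),  ω_r=0, ω_c=1
Stage 1: ω_s = 1 − (49/21)(0−1) = 10/3
  ⇒ ω_s¹/ω_c¹ = 10/3
Stage 2: N_ring = 29 + 2·20 = 69
Stage 2: 29(ω_s−ω_c) = −69(ω_r−ω_c),  ω_s=0, ω_c=1
Stage 2: ω_r = 1 − (29/69)(0−1) = 98/69
  ⇒ ω_r²/ω_c² = 98/69
Coupling ω_c² = ω_s¹ ⇒ overall = 10/3 × 98/69 = 980/207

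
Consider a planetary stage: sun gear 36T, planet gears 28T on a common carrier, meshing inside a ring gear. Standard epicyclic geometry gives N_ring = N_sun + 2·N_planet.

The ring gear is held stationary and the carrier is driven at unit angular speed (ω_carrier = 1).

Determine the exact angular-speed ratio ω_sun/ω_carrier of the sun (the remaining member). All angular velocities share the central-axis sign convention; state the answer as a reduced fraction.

N_ring = 36 + 2·28 = 92
36(ω_s−ω_c) = −92(ω_r−ω_c),  ω_r=0, ω_c=1
ω_s = 1 − (92/36)(0−1) = 32/9
ω_s/ω_c = 32/9

32/9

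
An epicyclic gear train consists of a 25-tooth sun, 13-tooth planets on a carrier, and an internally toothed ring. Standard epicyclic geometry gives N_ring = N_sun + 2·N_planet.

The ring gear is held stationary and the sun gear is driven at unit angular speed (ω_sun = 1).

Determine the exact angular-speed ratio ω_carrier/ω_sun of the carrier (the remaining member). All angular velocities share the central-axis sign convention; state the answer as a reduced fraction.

25/76

N_ring = 25 + 2·13 = 51
25(ω_s−ω_c) = −51(ω_r−ω_c),  ω_r=0, ω_s=1
25(1−ω_c) = −51(0−ω_c)  ⇒  76ω_c = 25  ⇒  ω_c = 25/76
ω_c/ω_s = 25/76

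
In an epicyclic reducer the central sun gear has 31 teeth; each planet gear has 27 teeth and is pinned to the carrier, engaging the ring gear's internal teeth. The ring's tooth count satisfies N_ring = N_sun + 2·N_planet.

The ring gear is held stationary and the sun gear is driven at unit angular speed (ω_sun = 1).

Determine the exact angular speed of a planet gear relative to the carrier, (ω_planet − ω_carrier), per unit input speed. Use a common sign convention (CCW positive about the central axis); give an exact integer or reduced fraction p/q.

N_ring = 31 + 2·27 = 85
31(ω_s−ω_c) = −85(ω_r−ω_c),  ω_r=0, ω_s=1
31(1−ω_c) = −85(0−ω_c)  ⇒  116ω_c = 31  ⇒  ω_c = 31/116
sun–planet: 31·(1−31/116) = −27·(ω_p−ω_c)  ⇒  ω_p−ω_c = −(31/27)·(85/116) = -2635/3132

-2635/3132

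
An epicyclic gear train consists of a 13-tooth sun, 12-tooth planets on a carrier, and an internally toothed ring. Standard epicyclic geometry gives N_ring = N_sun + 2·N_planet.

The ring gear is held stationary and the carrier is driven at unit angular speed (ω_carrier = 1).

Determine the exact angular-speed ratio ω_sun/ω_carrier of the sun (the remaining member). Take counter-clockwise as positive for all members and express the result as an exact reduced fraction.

N_ring = 13 + 2·12 = 37
13(ω_s−ω_c) = −37(ω_r−ω_c),  ω_r=0, ω_c=1
ω_s = 1 − (37/13)(0−1) = 50/13
ω_s/ω_c = 50/13

50/13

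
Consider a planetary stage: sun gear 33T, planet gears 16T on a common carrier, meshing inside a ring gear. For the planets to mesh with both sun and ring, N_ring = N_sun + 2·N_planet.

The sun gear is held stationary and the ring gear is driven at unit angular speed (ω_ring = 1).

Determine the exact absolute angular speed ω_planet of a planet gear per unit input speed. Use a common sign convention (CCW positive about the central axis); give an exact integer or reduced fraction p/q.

65/32

N_ring = 33 + 2·16 = 65
33(ω_s−ω_c) = −65(ω_r−ω_c),  ω_s=0, ω_r=1
33(0−ω_c) = −65(1−ω_c)  ⇒  98ω_c = 65  ⇒  ω_c = 65/98
sun–planet: 33·(0−65/98) = −16·(ω_p−ω_c)  ⇒  ω_p−ω_c = −(33/16)·(-65/98) = 2145/1568
ω_p = 65/98 + 2145/1568 = 65/32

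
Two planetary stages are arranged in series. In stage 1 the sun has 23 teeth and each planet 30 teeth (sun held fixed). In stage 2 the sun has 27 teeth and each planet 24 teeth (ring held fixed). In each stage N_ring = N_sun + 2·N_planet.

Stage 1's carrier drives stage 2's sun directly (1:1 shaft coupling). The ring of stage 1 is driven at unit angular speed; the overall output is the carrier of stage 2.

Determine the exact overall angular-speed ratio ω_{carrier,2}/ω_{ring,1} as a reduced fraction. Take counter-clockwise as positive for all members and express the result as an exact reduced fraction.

Stage 1: N_ring = 23 + 2·30 = 83
Stage 1: 23(ω_s−ω_c) = −83(ω_r−ω_c),  ω_s=0, ω_r=1
Stage 1: 23(0−ω_c) = −83(1−ω_c)  ⇒  106ω_c = 83  ⇒  ω_c = 83/106
  ⇒ ω_c¹/ω_r¹ = 83/106
Stage 2: N_ring = 27 + 2·24 = 75
Stage 2: 27(ω_s−ω_c) = −75(ω_r−ω_c),  ω_r=0, ω_s=1
Stage 2: 27(1−ω_c) = −75(0−ω_c)  ⇒  102ω_c = 27  ⇒  ω_c = 9/34
  ⇒ ω_c²/ω_s² = 9/34
Coupling ω_s² = ω_c¹ ⇒ overall = 83/106 × 9/34 = 747/3604

747/3604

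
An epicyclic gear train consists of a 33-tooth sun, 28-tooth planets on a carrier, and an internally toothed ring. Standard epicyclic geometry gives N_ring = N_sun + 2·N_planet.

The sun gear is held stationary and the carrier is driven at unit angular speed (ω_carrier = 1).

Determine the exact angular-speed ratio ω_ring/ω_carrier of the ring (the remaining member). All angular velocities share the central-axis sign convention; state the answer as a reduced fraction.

N_ring = 33 + 2·28 = 89
33(ω_s−ω_c) = −89(ω_r−ω_c),  ω_s=0, ω_c=1
ω_r = 1 − (33/89)(0−1) = 122/89
ω_r/ω_c = 122/89

122/89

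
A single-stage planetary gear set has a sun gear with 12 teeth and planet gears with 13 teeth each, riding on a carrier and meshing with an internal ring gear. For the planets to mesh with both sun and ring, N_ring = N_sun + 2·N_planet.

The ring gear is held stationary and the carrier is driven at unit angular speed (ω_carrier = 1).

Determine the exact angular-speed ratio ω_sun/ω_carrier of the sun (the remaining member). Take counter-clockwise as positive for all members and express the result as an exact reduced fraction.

25/6

N_ring = 12 + 2·13 = 38
12(ω_s−ω_c) = −38(ω_r−ω_c),  ω_r=0, ω_c=1
ω_s = 1 − (38/12)(0−1) = 25/6
ω_s/ω_c = 25/6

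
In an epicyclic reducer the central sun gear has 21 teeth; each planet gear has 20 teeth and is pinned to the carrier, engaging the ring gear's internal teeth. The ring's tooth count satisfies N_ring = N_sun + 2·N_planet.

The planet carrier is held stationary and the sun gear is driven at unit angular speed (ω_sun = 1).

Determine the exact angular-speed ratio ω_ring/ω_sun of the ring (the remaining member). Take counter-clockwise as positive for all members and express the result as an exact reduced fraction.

N_ring = 21 + 2·20 = 61
21(ω_s−ω_c) = −61(ω_r−ω_c),  ω_c=0, ω_s=1
ω_r = 0 − (21/61)(1−0) = -21/61
ω_r/ω_s = -21/61

-21/61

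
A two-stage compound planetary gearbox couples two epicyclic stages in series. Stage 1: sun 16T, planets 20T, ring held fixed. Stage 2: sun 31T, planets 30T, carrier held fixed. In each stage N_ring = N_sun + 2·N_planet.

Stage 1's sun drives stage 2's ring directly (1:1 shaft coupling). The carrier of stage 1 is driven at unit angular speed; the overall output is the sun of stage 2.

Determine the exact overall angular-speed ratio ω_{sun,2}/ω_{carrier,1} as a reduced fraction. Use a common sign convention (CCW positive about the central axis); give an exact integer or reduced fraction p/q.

Stage 1: N_ring = 16 + 2·20 = 56
Stage 1: 16(ω_s−ω_c) = −56(ω_r−ω_c),  ω_r=0, ω_c=1
Stage 1: ω_s = 1 − (56/16)(0−1) = 9/2
  ⇒ ω_s¹/ω_c¹ = 9/2
Stage 2: N_ring = 31 + 2·30 = 91
Stage 2: 31(ω_s−ω_c) = −91(ω_r−ω_c),  ω_c=0, ω_r=1
Stage 2: ω_s = 0 − (91/31)(1−0) = -91/31
  ⇒ ω_s²/ω_r² = -91/31
Coupling ω_r² = ω_s¹ ⇒ overall = 9/2 × -91/31 = -819/62

-819/62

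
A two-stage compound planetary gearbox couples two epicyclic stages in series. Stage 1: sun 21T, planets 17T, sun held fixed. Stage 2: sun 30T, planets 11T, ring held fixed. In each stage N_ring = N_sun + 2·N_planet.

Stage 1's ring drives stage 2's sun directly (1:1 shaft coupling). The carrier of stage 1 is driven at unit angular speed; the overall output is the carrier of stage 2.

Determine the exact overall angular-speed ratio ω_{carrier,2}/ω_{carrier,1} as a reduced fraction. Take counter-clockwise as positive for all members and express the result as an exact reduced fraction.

Stage 1: N_ring = 21 + 2·17 = 55
Stage 1: 21(ω_s−ω_c) = −55(ω_r−ω_c),  ω_s=0, ω_c=1
Stage 1: ω_r = 1 − (21/55)(0−1) = 76/55
  ⇒ ω_r¹/ω_c¹ = 76/55
Stage 2: N_ring = 30 + 2·11 = 52
Stage 2: 30(ω_s−ω_c) = −52(ω_r−ω_c),  ω_r=0, ω_s=1
Stage 2: 30(1−ω_c) = −52(0−ω_c)  ⇒  82ω_c = 30  ⇒  ω_c = 15/41
  ⇒ ω_c²/ω_s² = 15/41
Coupling ω_s² = ω_r¹ ⇒ overall = 76/55 × 15/41 = 228/451

228/451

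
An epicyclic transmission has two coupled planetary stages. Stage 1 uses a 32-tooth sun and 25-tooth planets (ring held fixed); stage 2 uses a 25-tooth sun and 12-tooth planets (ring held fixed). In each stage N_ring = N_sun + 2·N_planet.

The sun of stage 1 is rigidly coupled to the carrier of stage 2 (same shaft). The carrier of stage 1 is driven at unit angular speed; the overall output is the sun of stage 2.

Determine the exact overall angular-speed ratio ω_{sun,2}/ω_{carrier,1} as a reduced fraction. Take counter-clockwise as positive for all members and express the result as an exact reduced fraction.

2109/200

Stage 1: N_ring = 32 + 2·25 = 82
Stage 1: 32(ω_s−ω_c) = −82(ω_r−ω_c),  ω_r=0, ω_c=1
Stage 1: ω_s = 1 − (82/32)(0−1) = 57/16
  ⇒ ω_s¹/ω_c¹ = 57/16
Stage 2: N_ring = 25 + 2·12 = 49
Stage 2: 25(ω_s−ω_c) = −49(ω_r−ω_c),  ω_r=0, ω_c=1
Stage 2: ω_s = 1 − (49/25)(0−1) = 74/25
  ⇒ ω_s²/ω_c² = 74/25
Coupling ω_c² = ω_s¹ ⇒ overall = 57/16 × 74/25 = 2109/200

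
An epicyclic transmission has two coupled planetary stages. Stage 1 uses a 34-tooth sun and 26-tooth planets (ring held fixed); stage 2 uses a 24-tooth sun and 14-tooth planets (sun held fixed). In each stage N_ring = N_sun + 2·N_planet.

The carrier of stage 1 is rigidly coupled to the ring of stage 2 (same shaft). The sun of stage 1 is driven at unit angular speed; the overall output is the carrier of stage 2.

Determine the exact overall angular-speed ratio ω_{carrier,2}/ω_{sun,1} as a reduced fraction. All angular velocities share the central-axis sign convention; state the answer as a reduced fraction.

221/1140

Stage 1: N_ring = 34 + 2·26 = 86
Stage 1: 34(ω_s−ω_c) = −86(ω_r−ω_c),  ω_r=0, ω_s=1
Stage 1: 34(1−ω_c) = −86(0−ω_c)  ⇒  120ω_c = 34  ⇒  ω_c = 17/60
  ⇒ ω_c¹/ω_s¹ = 17/60
Stage 2: N_ring = 24 + 2·14 = 52
Stage 2: 24(ω_s−ω_c) = −52(ω_r−ω_c),  ω_s=0, ω_r=1
Stage 2: 24(0−ω_c) = −52(1−ω_c)  ⇒  76ω_c = 52  ⇒  ω_c = 13/19
  ⇒ ω_c²/ω_r² = 13/19
Coupling ω_r² = ω_c¹ ⇒ overall = 17/60 × 13/19 = 221/1140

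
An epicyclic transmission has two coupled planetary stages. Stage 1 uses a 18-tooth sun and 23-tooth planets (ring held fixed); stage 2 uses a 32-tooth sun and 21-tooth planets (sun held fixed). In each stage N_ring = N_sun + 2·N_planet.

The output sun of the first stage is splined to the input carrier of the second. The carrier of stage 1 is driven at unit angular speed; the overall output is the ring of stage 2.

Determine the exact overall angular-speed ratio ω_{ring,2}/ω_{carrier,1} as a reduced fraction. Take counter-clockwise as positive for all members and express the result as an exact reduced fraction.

2173/333

Stage 1: N_ring = 18 + 2·23 = 64
Stage 1: 18(ω_s−ω_c) = −64(ω_r−ω_c),  ω_r=0, ω_c=1
Stage 1: ω_s = 1 − (64/18)(0−1) = 41/9
  ⇒ ω_s¹/ω_c¹ = 41/9
Stage 2: N_ring = 32 + 2·21 = 74
Stage 2: 32(ω_s−ω_c) = −74(ω_r−ω_c),  ω_s=0, ω_c=1
Stage 2: ω_r = 1 − (32/74)(0−1) = 53/37
  ⇒ ω_r²/ω_c² = 53/37
Coupling ω_c² = ω_s¹ ⇒ overall = 41/9 × 53/37 = 2173/333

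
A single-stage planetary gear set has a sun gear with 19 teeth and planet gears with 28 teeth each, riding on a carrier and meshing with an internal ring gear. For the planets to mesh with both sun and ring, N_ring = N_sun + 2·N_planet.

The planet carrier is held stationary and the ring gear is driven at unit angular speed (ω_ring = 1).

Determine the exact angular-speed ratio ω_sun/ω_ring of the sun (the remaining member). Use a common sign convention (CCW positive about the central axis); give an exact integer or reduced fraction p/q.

-75/19

N_ring = 19 + 2·28 = 75
19(ω_s−ω_c) = −75(ω_r−ω_c),  ω_c=0, ω_r=1
ω_s = 0 − (75/19)(1−0) = -75/19
ω_s/ω_r = -75/19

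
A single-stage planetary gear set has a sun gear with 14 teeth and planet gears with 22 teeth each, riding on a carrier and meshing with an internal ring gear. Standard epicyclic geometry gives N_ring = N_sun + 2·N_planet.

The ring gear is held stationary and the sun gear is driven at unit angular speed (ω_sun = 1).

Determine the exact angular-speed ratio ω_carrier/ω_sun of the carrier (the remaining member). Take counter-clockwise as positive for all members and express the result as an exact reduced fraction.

N_ring = 14 + 2·22 = 58
14(ω_s−ω_c) = −58(ω_r−ω_c),  ω_r=0, ω_s=1
14(1−ω_c) = −58(0−ω_c)  ⇒  72ω_c = 14  ⇒  ω_c = 7/36
ω_c/ω_s = 7/36

7/36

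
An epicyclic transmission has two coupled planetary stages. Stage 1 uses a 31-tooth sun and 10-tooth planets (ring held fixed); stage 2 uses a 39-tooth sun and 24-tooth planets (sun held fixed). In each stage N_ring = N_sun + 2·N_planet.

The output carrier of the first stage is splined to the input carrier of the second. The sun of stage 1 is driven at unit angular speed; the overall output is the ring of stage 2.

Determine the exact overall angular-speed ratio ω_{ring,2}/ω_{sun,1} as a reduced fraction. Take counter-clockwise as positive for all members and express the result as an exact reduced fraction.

Stage 1: N_ring = 31 + 2·10 = 51
Stage 1: 31(ω_s−ω_c) = −51(ω_r−ω_c),  ω_r=0, ω_s=1
Stage 1: 31(1−ω_c) = −51(0−ω_c)  ⇒  82ω_c = 31  ⇒  ω_c = 31/82
  ⇒ ω_c¹/ω_s¹ = 31/82
Stage 2: N_ring = 39 + 2·24 = 87
Stage 2: 39(ω_s−ω_c) = −87(ω_r−ω_c),  ω_s=0, ω_c=1
Stage 2: ω_r = 1 − (39/87)(0−1) = 42/29
  ⇒ ω_r²/ω_c² = 42/29
Coupling ω_c² = ω_c¹ ⇒ overall = 31/82 × 42/29 = 651/1189

651/1189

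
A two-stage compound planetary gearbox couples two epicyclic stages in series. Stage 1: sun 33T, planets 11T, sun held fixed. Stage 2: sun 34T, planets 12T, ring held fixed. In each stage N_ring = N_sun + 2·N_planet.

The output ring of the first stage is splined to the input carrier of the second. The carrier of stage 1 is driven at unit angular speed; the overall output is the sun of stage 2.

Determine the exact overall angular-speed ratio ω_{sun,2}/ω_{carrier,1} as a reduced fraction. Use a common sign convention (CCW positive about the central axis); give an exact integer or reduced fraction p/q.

Stage 1: N_ring = 33 + 2·11 = 55
Stage 1: 33(ω_s−ω_c) = −55(ω_r−ω_c),  ω_s=0, ω_c=1
Stage 1: ω_r = 1 − (33/55)(0−1) = 8/5
  ⇒ ω_r¹/ω_c¹ = 8/5
Stage 2: N_ring = 34 + 2·12 = 58
Stage 2: 34(ω_s−ω_c) = −58(ω_r−ω_c),  ω_r=0, ω_c=1
Stage 2: ω_s = 1 − (58/34)(0−1) = 46/17
  ⇒ ω_s²/ω_c² = 46/17
Coupling ω_c² = ω_r¹ ⇒ overall = 8/5 × 46/17 = 368/85

368/85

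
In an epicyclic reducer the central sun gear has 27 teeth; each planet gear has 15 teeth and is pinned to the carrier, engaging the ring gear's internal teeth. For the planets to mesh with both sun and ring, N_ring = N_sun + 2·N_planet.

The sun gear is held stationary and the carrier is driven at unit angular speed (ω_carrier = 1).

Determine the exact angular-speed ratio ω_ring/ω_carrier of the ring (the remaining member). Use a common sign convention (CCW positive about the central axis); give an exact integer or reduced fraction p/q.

N_ring = 27 + 2·15 = 57
27(ω_s−ω_c) = −57(ω_r−ω_c),  ω_s=0, ω_c=1
ω_r = 1 − (27/57)(0−1) = 28/19
ω_r/ω_c = 28/19

28/19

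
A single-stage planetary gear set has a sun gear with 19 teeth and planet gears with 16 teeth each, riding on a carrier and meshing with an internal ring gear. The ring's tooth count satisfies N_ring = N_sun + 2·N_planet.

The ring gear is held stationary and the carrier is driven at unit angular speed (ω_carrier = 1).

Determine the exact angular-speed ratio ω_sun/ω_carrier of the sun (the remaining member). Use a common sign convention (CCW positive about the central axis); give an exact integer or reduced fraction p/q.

70/19

N_ring = 19 + 2·16 = 51
19(ω_s−ω_c) = −51(ω_r−ω_c),  ω_r=0, ω_c=1
ω_s = 1 − (51/19)(0−1) = 70/19
ω_s/ω_c = 70/19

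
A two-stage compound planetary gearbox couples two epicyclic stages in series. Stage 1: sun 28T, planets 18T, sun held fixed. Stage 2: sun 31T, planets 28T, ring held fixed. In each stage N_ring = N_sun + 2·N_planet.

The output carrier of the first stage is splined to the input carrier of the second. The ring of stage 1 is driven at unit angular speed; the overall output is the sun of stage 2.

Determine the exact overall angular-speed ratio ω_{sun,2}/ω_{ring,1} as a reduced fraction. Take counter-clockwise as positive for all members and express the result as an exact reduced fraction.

1888/713

Stage 1: N_ring = 28 + 2·18 = 64
Stage 1: 28(ω_s−ω_c) = −64(ω_r−ω_c),  ω_s=0, ω_r=1
Stage 1: 28(0−ω_c) = −64(1−ω_c)  ⇒  92ω_c = 64  ⇒  ω_c = 16/23
  ⇒ ω_c¹/ω_r¹ = 16/23
Stage 2: N_ring = 31 + 2·28 = 87
Stage 2: 31(ω_s−ω_c) = −87(ω_r−ω_c),  ω_r=0, ω_c=1
Stage 2: ω_s = 1 − (87/31)(0−1) = 118/31
  ⇒ ω_s²/ω_c² = 118/31
Coupling ω_c² = ω_c¹ ⇒ overall = 16/23 × 118/31 = 1888/713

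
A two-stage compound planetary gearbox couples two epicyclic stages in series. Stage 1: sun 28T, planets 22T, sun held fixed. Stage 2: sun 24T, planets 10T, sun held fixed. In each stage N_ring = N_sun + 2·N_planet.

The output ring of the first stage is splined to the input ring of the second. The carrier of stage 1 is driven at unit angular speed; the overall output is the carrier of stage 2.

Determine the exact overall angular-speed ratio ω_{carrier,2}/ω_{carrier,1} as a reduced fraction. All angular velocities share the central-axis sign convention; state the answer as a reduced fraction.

Stage 1: N_ring = 28 + 2·22 = 72
Stage 1: 28(ω_s−ω_c) = −72(ω_r−ω_c),  ω_s=0, ω_c=1
Stage 1: ω_r = 1 − (28/72)(0−1) = 25/18
  ⇒ ω_r¹/ω_c¹ = 25/18
Stage 2: N_ring = 24 + 2·10 = 44
Stage 2: 24(ω_s−ω_c) = −44(ω_r−ω_c),  ω_s=0, ω_r=1
Stage 2: 24(0−ω_c) = −44(1−ω_c)  ⇒  68ω_c = 44  ⇒  ω_c = 11/17
  ⇒ ω_c²/ω_r² = 11/17
Coupling ω_r² = ω_r¹ ⇒ overall = 25/18 × 11/17 = 275/306

275/306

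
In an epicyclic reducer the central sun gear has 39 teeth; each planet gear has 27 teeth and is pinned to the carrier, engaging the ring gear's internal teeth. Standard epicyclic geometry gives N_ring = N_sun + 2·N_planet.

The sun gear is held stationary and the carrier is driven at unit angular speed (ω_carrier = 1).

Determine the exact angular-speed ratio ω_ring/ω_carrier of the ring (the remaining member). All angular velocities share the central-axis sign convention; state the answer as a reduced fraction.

N_ring = 39 + 2·27 = 93
39(ω_s−ω_c) = −93(ω_r−ω_c),  ω_s=0, ω_c=1
ω_r = 1 − (39/93)(0−1) = 44/31
ω_r/ω_c = 44/31

44/31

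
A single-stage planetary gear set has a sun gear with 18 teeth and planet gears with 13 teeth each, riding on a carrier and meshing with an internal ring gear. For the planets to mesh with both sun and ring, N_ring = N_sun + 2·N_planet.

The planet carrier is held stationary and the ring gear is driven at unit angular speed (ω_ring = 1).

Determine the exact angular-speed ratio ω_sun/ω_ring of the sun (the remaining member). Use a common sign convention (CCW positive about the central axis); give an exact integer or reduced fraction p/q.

-22/9

N_ring = 18 + 2·13 = 44
18(ω_s−ω_c) = −44(ω_r−ω_c),  ω_c=0, ω_r=1
ω_s = 0 − (44/18)(1−0) = -22/9
ω_s/ω_r = -22/9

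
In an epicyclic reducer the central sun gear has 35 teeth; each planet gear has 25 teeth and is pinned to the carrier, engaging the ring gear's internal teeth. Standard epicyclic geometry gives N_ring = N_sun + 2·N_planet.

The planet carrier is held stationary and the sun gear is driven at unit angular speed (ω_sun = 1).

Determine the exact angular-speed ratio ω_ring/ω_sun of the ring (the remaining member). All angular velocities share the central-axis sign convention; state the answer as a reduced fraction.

-7/17

N_ring = 35 + 2·25 = 85
35(ω_s−ω_c) = −85(ω_r−ω_c),  ω_c=0, ω_s=1
ω_r = 0 − (35/85)(1−0) = -7/17
ω_r/ω_s = -7/17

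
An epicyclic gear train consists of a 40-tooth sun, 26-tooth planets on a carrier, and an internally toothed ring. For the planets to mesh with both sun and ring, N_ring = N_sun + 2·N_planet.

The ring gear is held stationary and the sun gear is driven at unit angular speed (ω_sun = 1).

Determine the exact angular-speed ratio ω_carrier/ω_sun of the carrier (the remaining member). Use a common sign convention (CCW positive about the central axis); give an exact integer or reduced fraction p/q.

10/33

N_ring = 40 + 2·26 = 92
40(ω_s−ω_c) = −92(ω_r−ω_c),  ω_r=0, ω_s=1
40(1−ω_c) = −92(0−ω_c)  ⇒  132ω_c = 40  ⇒  ω_c = 10/33
ω_c/ω_s = 10/33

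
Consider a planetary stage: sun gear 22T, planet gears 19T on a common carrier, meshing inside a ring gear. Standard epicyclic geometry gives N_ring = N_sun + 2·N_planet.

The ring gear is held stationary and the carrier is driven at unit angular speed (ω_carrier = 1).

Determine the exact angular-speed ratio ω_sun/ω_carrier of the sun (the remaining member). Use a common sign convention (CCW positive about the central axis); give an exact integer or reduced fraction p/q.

N_ring = 22 + 2·19 = 60
22(ω_s−ω_c) = −60(ω_r−ω_c),  ω_r=0, ω_c=1
ω_s = 1 − (60/22)(0−1) = 41/11
ω_s/ω_c = 41/11

41/11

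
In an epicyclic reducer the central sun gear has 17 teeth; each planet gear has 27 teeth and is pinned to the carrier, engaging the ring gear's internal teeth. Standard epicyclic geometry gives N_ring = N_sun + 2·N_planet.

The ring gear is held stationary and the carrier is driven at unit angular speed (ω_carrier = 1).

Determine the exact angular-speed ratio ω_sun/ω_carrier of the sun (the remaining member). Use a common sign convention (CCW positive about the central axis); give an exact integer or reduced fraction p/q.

88/17

N_ring = 17 + 2·27 = 71
17(ω_s−ω_c) = −71(ω_r−ω_c),  ω_r=0, ω_c=1
ω_s = 1 − (71/17)(0−1) = 88/17
ω_s/ω_c = 88/17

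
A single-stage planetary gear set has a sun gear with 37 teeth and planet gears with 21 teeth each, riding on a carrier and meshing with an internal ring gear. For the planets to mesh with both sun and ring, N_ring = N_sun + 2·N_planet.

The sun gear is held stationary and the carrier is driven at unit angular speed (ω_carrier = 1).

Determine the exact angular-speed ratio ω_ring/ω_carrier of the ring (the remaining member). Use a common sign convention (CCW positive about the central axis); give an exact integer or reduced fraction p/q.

116/79

N_ring = 37 + 2·21 = 79
37(ω_s−ω_c) = −79(ω_r−ω_c),  ω_s=0, ω_c=1
ω_r = 1 − (37/79)(0−1) = 116/79
ω_r/ω_c = 116/79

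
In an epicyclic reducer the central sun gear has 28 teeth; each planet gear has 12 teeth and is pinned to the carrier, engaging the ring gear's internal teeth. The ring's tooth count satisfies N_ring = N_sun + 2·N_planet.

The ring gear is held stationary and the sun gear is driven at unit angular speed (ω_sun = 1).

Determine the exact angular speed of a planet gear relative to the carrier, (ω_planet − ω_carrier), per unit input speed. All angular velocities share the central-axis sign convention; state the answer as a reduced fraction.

-91/60

N_ring = 28 + 2·12 = 52
28(ω_s−ω_c) = −52(ω_r−ω_c),  ω_r=0, ω_s=1
28(1−ω_c) = −52(0−ω_c)  ⇒  80ω_c = 28  ⇒  ω_c = 7/20
sun–planet: 28·(1−7/20) = −12·(ω_p−ω_c)  ⇒  ω_p−ω_c = −(28/12)·(13/20) = -91/60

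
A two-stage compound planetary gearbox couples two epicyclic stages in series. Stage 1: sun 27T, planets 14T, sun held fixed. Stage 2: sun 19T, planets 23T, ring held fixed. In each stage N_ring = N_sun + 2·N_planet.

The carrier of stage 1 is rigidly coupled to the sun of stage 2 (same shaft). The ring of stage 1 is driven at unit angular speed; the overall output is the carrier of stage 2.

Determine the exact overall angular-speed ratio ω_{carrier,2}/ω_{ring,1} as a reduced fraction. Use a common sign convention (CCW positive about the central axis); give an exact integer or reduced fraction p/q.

Stage 1: N_ring = 27 + 2·14 = 55
Stage 1: 27(ω_s−ω_c) = −55(ω_r−ω_c),  ω_s=0, ω_r=1
Stage 1: 27(0−ω_c) = −55(1−ω_c)  ⇒  82ω_c = 55  ⇒  ω_c = 55/82
  ⇒ ω_c¹/ω_r¹ = 55/82
Stage 2: N_ring = 19 + 2·23 = 65
Stage 2: 19(ω_s−ω_c) = −65(ω_r−ω_c),  ω_r=0, ω_s=1
Stage 2: 19(1−ω_c) = −65(0−ω_c)  ⇒  84ω_c = 19  ⇒  ω_c = 19/84
  ⇒ ω_c²/ω_s² = 19/84
Coupling ω_s² = ω_c¹ ⇒ overall = 55/82 × 19/84 = 1045/6888

1045/6888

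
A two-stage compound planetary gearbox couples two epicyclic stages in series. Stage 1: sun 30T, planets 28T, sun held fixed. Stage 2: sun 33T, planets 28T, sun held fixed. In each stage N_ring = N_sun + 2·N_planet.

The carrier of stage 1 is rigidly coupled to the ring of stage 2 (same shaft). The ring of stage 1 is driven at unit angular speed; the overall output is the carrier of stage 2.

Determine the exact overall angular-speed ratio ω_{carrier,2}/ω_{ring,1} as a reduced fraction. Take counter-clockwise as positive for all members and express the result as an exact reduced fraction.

Stage 1: N_ring = 30 + 2·28 = 86
Stage 1: 30(ω_s−ω_c) = −86(ω_r−ω_c),  ω_s=0, ω_r=1
Stage 1: 30(0−ω_c) = −86(1−ω_c)  ⇒  116ω_c = 86  ⇒  ω_c = 43/58
  ⇒ ω_c¹/ω_r¹ = 43/58
Stage 2: N_ring = 33 + 2·28 = 89
Stage 2: 33(ω_s−ω_c) = −89(ω_r−ω_c),  ω_s=0, ω_r=1
Stage 2: 33(0−ω_c) = −89(1−ω_c)  ⇒  122ω_c = 89  ⇒  ω_c = 89/122
  ⇒ ω_c²/ω_r² = 89/122
Coupling ω_r² = ω_c¹ ⇒ overall = 43/58 × 89/122 = 3827/7076

3827/7076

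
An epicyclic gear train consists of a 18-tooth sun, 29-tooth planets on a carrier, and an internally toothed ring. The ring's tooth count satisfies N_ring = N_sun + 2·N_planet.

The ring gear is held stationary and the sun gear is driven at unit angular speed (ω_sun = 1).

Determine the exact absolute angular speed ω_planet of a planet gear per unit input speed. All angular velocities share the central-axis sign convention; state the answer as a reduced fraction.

-9/29

N_ring = 18 + 2·29 = 76
18(ω_s−ω_c) = −76(ω_r−ω_c),  ω_r=0, ω_s=1
18(1−ω_c) = −76(0−ω_c)  ⇒  94ω_c = 18  ⇒  ω_c = 9/47
sun–planet: 18·(1−9/47) = −29·(ω_p−ω_c)  ⇒  ω_p−ω_c = −(18/29)·(38/47) = -684/1363
ω_p = 9/47 − 684/1363 = -9/29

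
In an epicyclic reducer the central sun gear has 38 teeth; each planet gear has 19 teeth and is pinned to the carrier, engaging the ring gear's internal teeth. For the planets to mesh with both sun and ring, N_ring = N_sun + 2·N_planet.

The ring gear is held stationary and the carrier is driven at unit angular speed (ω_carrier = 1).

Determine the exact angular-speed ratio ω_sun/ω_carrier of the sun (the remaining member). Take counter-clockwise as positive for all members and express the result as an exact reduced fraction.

N_ring = 38 + 2·19 = 76
38(ω_s−ω_c) = −76(ω_r−ω_c),  ω_r=0, ω_c=1
ω_s = 1 − (76/38)(0−1) = 3
ω_s/ω_c = 3

3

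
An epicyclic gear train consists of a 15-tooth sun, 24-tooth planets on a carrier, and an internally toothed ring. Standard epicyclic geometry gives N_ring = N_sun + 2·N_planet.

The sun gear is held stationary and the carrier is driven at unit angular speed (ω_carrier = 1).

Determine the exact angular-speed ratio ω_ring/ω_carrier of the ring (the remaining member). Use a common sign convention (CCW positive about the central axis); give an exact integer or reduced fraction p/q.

26/21

N_ring = 15 + 2·24 = 63
15(ω_s−ω_c) = −63(ω_r−ω_c),  ω_s=0, ω_c=1
ω_r = 1 − (15/63)(0−1) = 26/21
ω_r/ω_c = 26/21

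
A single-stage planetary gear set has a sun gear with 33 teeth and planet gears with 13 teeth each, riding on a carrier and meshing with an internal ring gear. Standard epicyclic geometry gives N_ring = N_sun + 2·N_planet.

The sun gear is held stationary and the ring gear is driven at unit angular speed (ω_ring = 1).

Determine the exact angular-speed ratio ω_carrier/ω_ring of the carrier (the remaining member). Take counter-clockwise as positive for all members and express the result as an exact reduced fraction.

N_ring = 33 + 2·13 = 59
33(ω_s−ω_c) = −59(ω_r−ω_c),  ω_s=0, ω_r=1
33(0−ω_c) = −59(1−ω_c)  ⇒  92ω_c = 59  ⇒  ω_c = 59/92
ω_c/ω_r = 59/92

59/92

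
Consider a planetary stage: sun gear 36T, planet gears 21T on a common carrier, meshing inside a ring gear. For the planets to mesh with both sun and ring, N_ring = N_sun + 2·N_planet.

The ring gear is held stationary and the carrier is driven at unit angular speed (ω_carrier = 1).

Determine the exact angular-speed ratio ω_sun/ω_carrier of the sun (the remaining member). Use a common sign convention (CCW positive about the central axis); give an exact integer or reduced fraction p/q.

19/6

N_ring = 36 + 2·21 = 78
36(ω_s−ω_c) = −78(ω_r−ω_c),  ω_r=0, ω_c=1
ω_s = 1 − (78/36)(0−1) = 19/6
ω_s/ω_c = 19/6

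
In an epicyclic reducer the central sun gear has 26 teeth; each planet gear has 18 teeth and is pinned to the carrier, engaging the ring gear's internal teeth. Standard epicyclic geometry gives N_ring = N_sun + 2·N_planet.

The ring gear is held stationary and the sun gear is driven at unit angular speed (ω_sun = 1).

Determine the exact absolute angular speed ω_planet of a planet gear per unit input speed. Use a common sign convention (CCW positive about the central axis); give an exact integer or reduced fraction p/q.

-13/18

N_ring = 26 + 2·18 = 62
26(ω_s−ω_c) = −62(ω_r−ω_c),  ω_r=0, ω_s=1
26(1−ω_c) = −62(0−ω_c)  ⇒  88ω_c = 26  ⇒  ω_c = 13/44
sun–planet: 26·(1−13/44) = −18·(ω_p−ω_c)  ⇒  ω_p−ω_c = −(26/18)·(31/44) = -403/396
ω_p = 13/44 − 403/396 = -13/18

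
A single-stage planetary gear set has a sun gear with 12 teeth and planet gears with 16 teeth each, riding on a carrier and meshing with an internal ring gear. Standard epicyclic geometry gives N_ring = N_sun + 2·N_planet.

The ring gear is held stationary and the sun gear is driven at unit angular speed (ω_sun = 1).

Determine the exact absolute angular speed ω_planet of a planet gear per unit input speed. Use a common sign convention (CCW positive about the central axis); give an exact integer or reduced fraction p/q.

N_ring = 12 + 2·16 = 44
12(ω_s−ω_c) = −44(ω_r−ω_c),  ω_r=0, ω_s=1
12(1−ω_c) = −44(0−ω_c)  ⇒  56ω_c = 12  ⇒  ω_c = 3/14
sun–planet: 12·(1−3/14) = −16·(ω_p−ω_c)  ⇒  ω_p−ω_c = −(12/16)·(11/14) = -33/56
ω_p = 3/14 − 33/56 = -3/8

-3/8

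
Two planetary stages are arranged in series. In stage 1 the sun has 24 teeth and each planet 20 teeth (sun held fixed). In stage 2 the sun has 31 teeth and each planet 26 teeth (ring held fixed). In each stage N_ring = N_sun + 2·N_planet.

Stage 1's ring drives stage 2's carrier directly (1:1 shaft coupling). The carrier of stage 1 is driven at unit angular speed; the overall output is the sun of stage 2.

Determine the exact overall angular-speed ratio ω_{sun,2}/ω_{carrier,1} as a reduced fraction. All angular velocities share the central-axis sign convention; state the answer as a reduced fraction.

627/124

Stage 1: N_ring = 24 + 2·20 = 64
Stage 1: 24(ω_s−ω_c) = −64(ω_r−ω_c),  ω_s=0, ω_c=1
Stage 1: ω_r = 1 − (24/64)(0−1) = 11/8
  ⇒ ω_r¹/ω_c¹ = 11/8
Stage 2: N_ring = 31 + 2·26 = 83
Stage 2: 31(ω_s−ω_c) = −83(ω_r−ω_c),  ω_r=0, ω_c=1
Stage 2: ω_s = 1 − (83/31)(0−1) = 114/31
  ⇒ ω_s²/ω_c² = 114/31
Coupling ω_c² = ω_r¹ ⇒ overall = 11/8 × 114/31 = 627/124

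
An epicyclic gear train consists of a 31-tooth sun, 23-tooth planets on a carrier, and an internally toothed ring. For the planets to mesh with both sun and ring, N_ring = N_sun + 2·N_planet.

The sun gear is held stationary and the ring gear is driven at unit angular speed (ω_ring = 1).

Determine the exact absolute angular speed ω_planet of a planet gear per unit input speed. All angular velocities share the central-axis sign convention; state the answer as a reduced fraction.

77/46

N_ring = 31 + 2·23 = 77
31(ω_s−ω_c) = −77(ω_r−ω_c),  ω_s=0, ω_r=1
31(0−ω_c) = −77(1−ω_c)  ⇒  108ω_c = 77  ⇒  ω_c = 77/108
sun–planet: 31·(0−77/108) = −23·(ω_p−ω_c)  ⇒  ω_p−ω_c = −(31/23)·(-77/108) = 2387/2484
ω_p = 77/108 + 2387/2484 = 77/46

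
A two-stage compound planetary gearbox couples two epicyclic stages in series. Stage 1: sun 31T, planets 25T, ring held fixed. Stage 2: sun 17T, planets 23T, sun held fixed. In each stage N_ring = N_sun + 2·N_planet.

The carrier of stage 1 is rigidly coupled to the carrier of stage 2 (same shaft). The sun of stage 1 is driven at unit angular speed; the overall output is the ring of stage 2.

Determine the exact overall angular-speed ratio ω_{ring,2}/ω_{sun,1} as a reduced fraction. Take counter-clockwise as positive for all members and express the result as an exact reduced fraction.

Stage 1: N_ring = 31 + 2·25 = 81
Stage 1: 31(ω_s−ω_c) = −81(ω_r−ω_c),  ω_r=0, ω_s=1
Stage 1: 31(1−ω_c) = −81(0−ω_c)  ⇒  112ω_c = 31  ⇒  ω_c = 31/112
  ⇒ ω_c¹/ω_s¹ = 31/112
Stage 2: N_ring = 17 + 2·23 = 63
Stage 2: 17(ω_s−ω_c) = −63(ω_r−ω_c),  ω_s=0, ω_c=1
Stage 2: ω_r = 1 − (17/63)(0−1) = 80/63
  ⇒ ω_r²/ω_c² = 80/63
Coupling ω_c² = ω_c¹ ⇒ overall = 31/112 × 80/63 = 155/441

155/441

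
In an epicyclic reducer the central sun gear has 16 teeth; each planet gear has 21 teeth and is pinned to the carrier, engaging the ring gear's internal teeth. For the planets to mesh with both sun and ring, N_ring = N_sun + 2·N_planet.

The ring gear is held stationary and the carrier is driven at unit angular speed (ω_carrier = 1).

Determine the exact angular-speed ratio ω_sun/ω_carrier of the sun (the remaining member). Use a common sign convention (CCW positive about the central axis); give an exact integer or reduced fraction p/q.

37/8

N_ring = 16 + 2·21 = 58
16(ω_s−ω_c) = −58(ω_r−ω_c),  ω_r=0, ω_c=1
ω_s = 1 − (58/16)(0−1) = 37/8
ω_s/ω_c = 37/8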